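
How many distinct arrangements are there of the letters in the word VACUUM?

The 6 letters of VACUUM have repeats: U appearing twice.
So there are 6! / (2!) = 360 distinguishable arrangements.

360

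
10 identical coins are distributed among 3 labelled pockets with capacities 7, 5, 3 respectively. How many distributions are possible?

Ignoring the caps, the number of non-negative solutions to x_1+…+x_3 = 10 is C(12,2) = 66.
Subtract solutions that violate a single cap (substitute x_i' = x_i − (cap_i+1)): x_1 ≥ 8 gives C(4,2) = 6; x_2 ≥ 6 gives C(6,2) = 15; x_3 ≥ 4 gives C(8,2) = 28. Together 49.
Add back pairs where two caps are both exceeded: 0 + 0 + 1 = 1.
By inclusion–exclusion the count is 66 − 49 + 1 = 18.

18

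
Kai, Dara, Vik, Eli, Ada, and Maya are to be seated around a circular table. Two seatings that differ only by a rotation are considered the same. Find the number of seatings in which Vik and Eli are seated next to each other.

Treat {Vik, Eli} as one unit (2 internal orders) and seat the resulting 5 units around the table: (4)! circular arrangements.
So 2 × (4)! = 2 × 24 = 48.

48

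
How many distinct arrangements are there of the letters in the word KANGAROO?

10080

KANGAROO has 8 letters with A appearing twice and O appearing twice.
So there are 8! / (2!·2!) = 10080 distinguishable arrangements.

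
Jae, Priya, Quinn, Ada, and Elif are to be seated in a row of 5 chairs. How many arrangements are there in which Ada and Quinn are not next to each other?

Of the 5! = 120 arrangements, those with Ada and Quinn adjacent number 2 × 4! = 48 (treat the pair as a block with 2 internal orders).
So 120 − 48 = 72 arrangements keep them apart.

72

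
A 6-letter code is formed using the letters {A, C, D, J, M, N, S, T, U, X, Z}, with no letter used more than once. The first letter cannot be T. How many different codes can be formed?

302400

The first letter has 11−1 = 10 choices (anything except T).
The remaining 5 letters are filled from the other 10 symbols without repetition: 10 × 9 × 8 × 7 × 6 = 30240.
Total: 10 × 30240 = 302400.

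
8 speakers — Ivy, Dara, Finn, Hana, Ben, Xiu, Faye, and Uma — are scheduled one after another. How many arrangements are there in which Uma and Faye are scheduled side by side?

10080

Treat {Uma, Faye} as a single unit. There are 7 units to order, and the pair itself can be ordered 2 ways.
That gives 2 × 7! = 2 × 5040 = 10080.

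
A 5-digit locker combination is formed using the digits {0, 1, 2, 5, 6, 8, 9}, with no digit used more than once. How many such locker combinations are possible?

2520

Choose and order 5 of the 7 symbols: the first digit has 7 options, the next 6, and so on down to 3.
That product is 7 × 6 × 5 × 4 × 3 = 2520.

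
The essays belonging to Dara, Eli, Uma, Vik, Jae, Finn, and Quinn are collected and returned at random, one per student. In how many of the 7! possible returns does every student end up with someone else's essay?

Count assignments avoiding every fixed point. For any j of the 7 students fixed to their own essay, the other 7−j can be arranged in (7−j)! ways.
By inclusion–exclusion this is Σ_{j=0}^{7} (−1)^j C(7,j)·(7−j)!.
Computing: 5040 − 5040 + 2520 − 840 + 210 − 42 + 7 − 1 = 1854.

1854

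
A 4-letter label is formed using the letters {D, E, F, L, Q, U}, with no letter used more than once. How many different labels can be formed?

360

Choose and order 4 of the 6 symbols: the first letter has 6 options, the next 5, then 4, 3.
6 × 5 × 4 × 3 = 360.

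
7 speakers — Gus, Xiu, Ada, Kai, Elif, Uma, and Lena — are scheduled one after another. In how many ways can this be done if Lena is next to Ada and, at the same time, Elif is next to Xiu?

480

Treat {Lena,Ada} as one block (2 orders) and {Elif,Xiu} as another (2 orders).
That leaves 5 units to arrange: 2 × 2 × 5! = 4 × 120 = 480.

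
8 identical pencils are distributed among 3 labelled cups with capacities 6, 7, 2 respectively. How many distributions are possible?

20

Without the upper bounds there are C(10,2) = 45 ways to split 8 among 3 cups.
Subtract solutions that violate a single cap (substitute x_i' = x_i − (cap_i+1)): x_1 ≥ 7 gives C(3,2) = 3; x_2 ≥ 8 gives C(2,2) = 1; x_3 ≥ 3 gives C(7,2) = 21. Together 25.
No two caps can be exceeded simultaneously, so the pair terms are all 0.
By inclusion–exclusion the count is 45 − 25 + 0 = 20.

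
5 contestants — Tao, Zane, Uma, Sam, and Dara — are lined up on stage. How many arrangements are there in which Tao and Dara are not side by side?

72

Of the 5! = 120 arrangements, those with Tao and Dara adjacent number 2 × 4! = 48 (treat the pair as a block with 2 internal orders).
Complementary counting: 120 − 48 = 72.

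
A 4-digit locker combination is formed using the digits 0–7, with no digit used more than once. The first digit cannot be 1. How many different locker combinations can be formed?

The first digit has 8−1 = 7 choices (anything except 1).
The remaining 3 digits are filled from the other 7 symbols without repetition: 7 × 6 × 5 = 210.
Total: 7 × 210 = 1470.

1470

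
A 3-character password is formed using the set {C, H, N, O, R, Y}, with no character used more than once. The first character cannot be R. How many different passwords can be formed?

The first character has 6−1 = 5 choices (anything except R).
The remaining 2 characters are filled from the other 5 symbols without repetition: 5 × 4 = 20.
Total: 5 × 20 = 100.

100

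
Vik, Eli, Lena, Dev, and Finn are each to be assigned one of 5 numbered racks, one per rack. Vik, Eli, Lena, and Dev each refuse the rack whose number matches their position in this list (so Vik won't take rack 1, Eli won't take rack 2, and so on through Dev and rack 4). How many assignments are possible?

Let Aᵢ (for 1 ≤ i ≤ 4) be the placements that put person i in their forbidden rack. Any j of these fix j positions, leaving (5−j)! ways to fill the rest, and there are C(4,j) ways to pick which j.
By inclusion–exclusion, the number of valid placements is Σ_{j=0}^{4} (−1)^j C(4,j)·(5−j)!.
Computing: 120 − 96 + 36 − 8 + 1 = 53.

53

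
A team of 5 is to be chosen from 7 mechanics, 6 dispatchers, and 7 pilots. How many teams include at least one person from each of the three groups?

Total 5-person selections from all 20: C(20,5) = 15504.
Selections missing a whole group: no mechanics → C(13,5) = 1287; no dispatchers → C(14,5) = 2002; no pilots → C(13,5) = 1287.
Add back selections omitting two groups (i.e. drawn from a single group): C(7,5) + C(6,5) + C(7,5) = 48.
By inclusion–exclusion: 15504 − 4576 + 48 = 10976.

10976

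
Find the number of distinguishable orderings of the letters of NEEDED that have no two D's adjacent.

Total arrangements of NEEDED: 6!/(3!·2!) = 60.
Arrangements with the D's together: treat DD as one letter, giving (5)!/(3!) = 20.
Hence 60 − 20 = 40.

40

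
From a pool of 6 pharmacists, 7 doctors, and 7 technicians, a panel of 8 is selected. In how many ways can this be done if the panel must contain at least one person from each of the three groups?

120393

Total 8-person selections from all 20: C(20,8) = 125970.
Subtract selections that omit an entire group: no pharmacists → C(14,8) = 3003; no doctors → C(13,8) = 1287; no technicians → C(13,8) = 1287.
Add back selections omitting two groups (i.e. drawn from a single group): C(6,8) + C(7,8) + C(7,8) = 0.
By inclusion–exclusion: 125970 − 5577 + 0 = 120393.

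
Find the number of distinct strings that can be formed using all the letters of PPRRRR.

15

PPRRRR has 6 letters with P appearing twice and R appearing 4 times.
So there are 6! / (4!·2!) = 15 distinguishable arrangements.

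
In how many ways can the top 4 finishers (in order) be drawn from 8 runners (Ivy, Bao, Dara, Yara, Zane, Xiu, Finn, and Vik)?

1680

This is an ordered selection of 4 from 8: P(8,4).
That gives 8 × 7 × 6 × 5 = 1680.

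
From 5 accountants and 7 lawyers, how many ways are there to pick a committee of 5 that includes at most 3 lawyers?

596

Split by how many lawyers are chosen (0 through 3).
Sum: C(7,0)·C(5,5) + C(7,1)·C(5,4) + C(7,2)·C(5,3) + C(7,3)·C(5,2) = 1 + 35 + 210 + 350 = 596.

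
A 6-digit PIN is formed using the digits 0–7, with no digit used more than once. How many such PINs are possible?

20160

With no repetition, fill the 6 digits in order: 8 choices, then 7, down to 3.
That product is 8 × 7 × 6 × 5 × 4 × 3 = 20160.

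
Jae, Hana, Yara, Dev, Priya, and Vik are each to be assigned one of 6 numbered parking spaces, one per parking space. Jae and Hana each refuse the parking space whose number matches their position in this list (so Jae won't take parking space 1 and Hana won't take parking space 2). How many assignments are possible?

504

Let Aᵢ (for i ∈ {1, 2}) be the placements that put person i in their forbidden parking space. Any j of these fix j positions, leaving (6−j)! ways to fill the rest, and there are C(2,j) ways to pick which j.
By inclusion–exclusion, the number of valid placements is Σ_{j=0}^{2} (−1)^j C(2,j)·(6−j)!.
Computing: 720 − 240 + 24 = 504.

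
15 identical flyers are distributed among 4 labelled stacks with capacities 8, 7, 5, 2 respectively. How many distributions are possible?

Ignoring the caps, the number of non-negative solutions to x_1+…+x_4 = 15 is C(18,3) = 816.
Subtract solutions that violate a single cap (substitute x_i' = x_i − (cap_i+1)): x_1 ≥ 9 gives C(9,3) = 84; x_2 ≥ 8 gives C(10,3) = 120; x_3 ≥ 6 gives C(12,3) = 220; x_4 ≥ 3 gives C(15,3) = 455. Together 879.
Add back pairs where two caps are both exceeded: 0 + 1 + 20 + 4 + 35 + 84 = 144.
By inclusion–exclusion the count is 816 − 879 + 144 = 81.

81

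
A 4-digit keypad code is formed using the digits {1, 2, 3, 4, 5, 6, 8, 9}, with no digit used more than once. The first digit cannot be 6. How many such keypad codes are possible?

The first digit has 8−1 = 7 choices (anything except 6).
The remaining 3 digits are filled from the other 7 symbols without repetition: 7 × 6 × 5 = 210.
Total: 7 × 210 = 1470.

1470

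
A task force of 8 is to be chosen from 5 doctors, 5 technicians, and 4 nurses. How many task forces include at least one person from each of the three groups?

Unrestricted: C(14,8) = 3003 ways to pick any 8 of the 14.
Subtract selections that omit an entire group: no doctors → C(9,8) = 9; no technicians → C(9,8) = 9; no nurses → C(10,8) = 45.
Add back selections omitting two groups (i.e. drawn from a single group): C(5,8) + C(5,8) + C(4,8) = 0.
By inclusion–exclusion: 3003 − 63 + 0 = 2940.

2940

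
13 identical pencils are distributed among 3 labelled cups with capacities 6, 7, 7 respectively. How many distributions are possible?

35

Ignoring the caps, the number of non-negative solutions to x_1+…+x_3 = 13 is C(15,2) = 105.
Subtract solutions that violate a single cap (substitute x_i' = x_i − (cap_i+1)): x_1 ≥ 7 gives C(8,2) = 28; x_2 ≥ 8 gives C(7,2) = 21; x_3 ≥ 8 gives C(7,2) = 21. Together 70.
No two caps can be exceeded simultaneously, so the pair terms are all 0.
By inclusion–exclusion the count is 105 − 70 + 0 = 35.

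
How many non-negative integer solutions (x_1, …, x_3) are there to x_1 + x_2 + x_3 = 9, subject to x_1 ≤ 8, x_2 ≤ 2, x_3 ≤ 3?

By stars and bars, unrestricted non-negative solutions to x_1+…+x_3 = 9 number C(9+2,2) = 55.
Subtract solutions that violate a single cap (substitute x_i' = x_i − (cap_i+1)): x_1 ≥ 9 gives C(2,2) = 1; x_2 ≥ 3 gives C(8,2) = 28; x_3 ≥ 4 gives C(7,2) = 21. Together 50.
Add back pairs where two caps are both exceeded: 0 + 0 + 6 = 6.
By inclusion–exclusion the count is 55 − 50 + 6 = 11.

11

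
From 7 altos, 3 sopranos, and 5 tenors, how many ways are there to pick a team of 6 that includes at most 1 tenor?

1470

Split by how many tenors are chosen (0 through 1).
Sum: C(5,0)·C(10,6) + C(5,1)·C(10,5) = 210 + 1260 = 1470.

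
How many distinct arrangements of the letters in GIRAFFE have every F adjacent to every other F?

720

Treat the 2 copies of F as a single block. The multiset to arrange is then {FF, A, E, G, I, R}, 6 items in all.
All 6 items are distinct, so there are (6)! = 720 arrangements.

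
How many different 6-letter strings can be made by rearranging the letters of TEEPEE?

30

TEEPEE has 6 letters with E appearing 4 times.
Dividing 6! = 720 by 4! = 24 for the repeated letters gives 30.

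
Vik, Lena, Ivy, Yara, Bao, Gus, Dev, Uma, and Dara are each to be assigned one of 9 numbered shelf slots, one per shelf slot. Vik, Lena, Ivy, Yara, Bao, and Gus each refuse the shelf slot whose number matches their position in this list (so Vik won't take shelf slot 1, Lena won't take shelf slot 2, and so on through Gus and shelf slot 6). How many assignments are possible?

Let Aᵢ (for 1 ≤ i ≤ 6) be the placements that put person i in their forbidden shelf slot. Any j of these fix j positions, leaving (9−j)! ways to fill the rest, and there are C(6,j) ways to pick which j.
By inclusion–exclusion, the number of valid placements is Σ_{j=0}^{6} (−1)^j C(6,j)·(9−j)!.
Computing: 362880 − 241920 + 75600 − 14400 + 1800 − 144 + 6 = 183822.

183822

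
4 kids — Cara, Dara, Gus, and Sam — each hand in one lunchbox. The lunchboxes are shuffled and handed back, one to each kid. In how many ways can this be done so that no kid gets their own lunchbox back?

9

Let Aᵢ be the assignments in which kid i gets their own lunchbox. We want the size of the complement of A₁∪…∪A_4.
By inclusion–exclusion this is Σ_{j=0}^{4} (−1)^j C(4,j)·(4−j)!.
Computing: 24 − 24 + 12 − 4 + 1 = 9.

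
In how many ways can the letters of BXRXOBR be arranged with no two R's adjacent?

Total arrangements of BXRXOBR: 7!/(2!·2!·2!) = 630.
Arrangements with the R's together: treat RR as one letter, giving (6)!/(2!·2!) = 180.
Hence 630 − 180 = 450.

450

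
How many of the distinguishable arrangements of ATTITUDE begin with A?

Fix A in the first position and arrange the remaining 7 letters.
Those 7 letters have T appearing 3 times, giving (7)!/(3!) = 840.

840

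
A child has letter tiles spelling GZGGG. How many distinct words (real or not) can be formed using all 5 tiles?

GZGGG has 5 letters with G appearing 4 times.
Dividing 5! = 120 by 4! = 24 for the repeated letters gives 5.

5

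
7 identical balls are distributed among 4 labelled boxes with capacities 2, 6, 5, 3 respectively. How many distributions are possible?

61

Ignoring the caps, the number of non-negative solutions to x_1+…+x_4 = 7 is C(10,3) = 120.
Subtract solutions that violate a single cap (substitute x_i' = x_i − (cap_i+1)): x_1 ≥ 3 gives C(7,3) = 35; x_2 ≥ 7 gives C(3,3) = 1; x_3 ≥ 6 gives C(4,3) = 4; x_4 ≥ 4 gives C(6,3) = 20. Together 60.
Add back pairs where two caps are both exceeded: 0 + 0 + 1 + 0 + 0 + 0 = 1.
By inclusion–exclusion the count is 120 − 60 + 1 = 61.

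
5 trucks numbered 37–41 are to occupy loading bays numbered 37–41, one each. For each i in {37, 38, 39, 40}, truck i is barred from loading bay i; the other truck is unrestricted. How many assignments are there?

Let Aᵢ (for 37 ≤ i ≤ 40) be the placements that put truck i in its forbidden loading bay. Any j of these fix j positions, leaving (5−j)! ways to fill the rest, and there are C(4,j) ways to pick which j.
By inclusion–exclusion, the number of valid placements is Σ_{j=0}^{4} (−1)^j C(4,j)·(5−j)!.
Computing: 120 − 96 + 36 − 8 + 1 = 53.

53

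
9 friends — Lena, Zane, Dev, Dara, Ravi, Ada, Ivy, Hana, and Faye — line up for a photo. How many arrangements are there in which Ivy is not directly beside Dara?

Of the 9! = 362880 arrangements, those with Ivy and Dara adjacent number 2 × 8! = 80640 (treat the pair as a block with 2 internal orders).
So 362880 − 80640 = 282240 arrangements keep them apart.

282240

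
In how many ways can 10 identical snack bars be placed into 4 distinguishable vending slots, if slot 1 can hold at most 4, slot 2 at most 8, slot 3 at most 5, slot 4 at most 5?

Ignoring the caps, the number of non-negative solutions to x_1+…+x_4 = 10 is C(13,3) = 286.
Subtract solutions that violate a single cap (substitute x_i' = x_i − (cap_i+1)): x_1 ≥ 5 gives C(8,3) = 56; x_2 ≥ 9 gives C(4,3) = 4; x_3 ≥ 6 gives C(7,3) = 35; x_4 ≥ 6 gives C(7,3) = 35. Together 130.
No two caps can be exceeded simultaneously, so the pair terms are all 0.
By inclusion–exclusion the count is 286 − 130 + 0 = 156.

156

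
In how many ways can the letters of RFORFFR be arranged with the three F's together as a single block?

Treat the 3 copies of F as a single block. The multiset to arrange is then {FFF, O, R, R, R}, 5 items in all.
That gives (5)!/(3!) = 20 arrangements.

20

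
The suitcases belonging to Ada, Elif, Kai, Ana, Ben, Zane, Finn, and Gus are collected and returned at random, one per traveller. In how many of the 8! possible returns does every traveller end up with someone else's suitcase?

Let Aᵢ be the assignments in which traveller i gets their own suitcase. We want the size of the complement of A₁∪…∪A_8.
By inclusion–exclusion this is Σ_{j=0}^{8} (−1)^j C(8,j)·(8−j)!.
Computing: 40320 − 40320 + 20160 − 6720 + 1680 − 336 + 56 − 8 + 1 = 14833.

14833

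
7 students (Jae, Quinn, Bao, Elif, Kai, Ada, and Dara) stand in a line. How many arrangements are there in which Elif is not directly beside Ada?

Of the 7! = 5040 arrangements, those with Elif and Ada adjacent number 2 × 6! = 1440 (treat the pair as a block with 2 internal orders).
Complementary counting: 5040 − 1440 = 3600.

3600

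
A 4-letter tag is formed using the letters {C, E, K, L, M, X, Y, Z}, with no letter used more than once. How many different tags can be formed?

This is a permutation of 4 out of 8: P(8,4) = 8!/4!.
That product is 8 × 7 × 6 × 5 = 1680.

1680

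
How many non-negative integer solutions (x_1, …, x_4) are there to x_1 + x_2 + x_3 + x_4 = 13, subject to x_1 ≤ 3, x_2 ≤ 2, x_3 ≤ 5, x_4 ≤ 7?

Ignoring the caps, the number of non-negative solutions to x_1+…+x_4 = 13 is C(16,3) = 560.
Subtract solutions that violate a single cap (substitute x_i' = x_i − (cap_i+1)): x_1 ≥ 4 gives C(12,3) = 220; x_2 ≥ 3 gives C(13,3) = 286; x_3 ≥ 6 gives C(10,3) = 120; x_4 ≥ 8 gives C(8,3) = 56. Together 682.
Add back pairs where two caps are both exceeded: 84 + 20 + 4 + 35 + 10 + 0 = 153.
Subtract triples: 1 + 0 + 0 + 0 = 1.
By inclusion–exclusion the count is 560 − 682 + 153 − 1 = 30.

30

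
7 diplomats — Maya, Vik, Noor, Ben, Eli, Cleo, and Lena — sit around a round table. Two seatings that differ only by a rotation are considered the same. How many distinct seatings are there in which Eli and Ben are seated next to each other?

240

Glue Eli and Ben into a block (2 internal orders). Seating 6 units around a circle gives (5)! arrangements.
So 2 × (5)! = 2 × 120 = 240.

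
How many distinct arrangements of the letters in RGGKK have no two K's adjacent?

18

Total arrangements of RGGKK: 5!/(2!·2!) = 30.
If the two K's are adjacent, glue them into one block, leaving 4 items to arrange: (4)!/(2!) = 12 ways.
Hence 30 − 12 = 18.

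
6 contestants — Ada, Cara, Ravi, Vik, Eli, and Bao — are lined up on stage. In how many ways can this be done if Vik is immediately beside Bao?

240

Place the 4 others and the Vik-Bao pair as 5 objects in a line; the pair has 2 internal arrangements.
So the count is 2·(5)! = 240.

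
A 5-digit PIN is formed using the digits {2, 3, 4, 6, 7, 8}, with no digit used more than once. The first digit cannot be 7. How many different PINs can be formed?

The first digit has 6−1 = 5 choices (anything except 7).
The remaining 4 digits are filled from the other 5 symbols without repetition: 5 × 4 × 3 × 2 = 120.
Total: 5 × 120 = 600.

600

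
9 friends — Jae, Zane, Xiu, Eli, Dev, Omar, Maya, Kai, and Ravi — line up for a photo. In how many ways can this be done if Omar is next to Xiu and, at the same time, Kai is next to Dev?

20160

Treat {Omar,Xiu} as one block (2 orders) and {Kai,Dev} as another (2 orders).
That leaves 7 units to arrange: 2 × 2 × 7! = 4 × 5040 = 20160.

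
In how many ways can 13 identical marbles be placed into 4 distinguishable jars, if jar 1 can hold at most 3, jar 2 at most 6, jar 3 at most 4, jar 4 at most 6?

70

Ignoring the caps, the number of non-negative solutions to x_1+…+x_4 = 13 is C(16,3) = 560.
Subtract solutions that violate a single cap (substitute x_i' = x_i − (cap_i+1)): x_1 ≥ 4 gives C(12,3) = 220; x_2 ≥ 7 gives C(9,3) = 84; x_3 ≥ 5 gives C(11,3) = 165; x_4 ≥ 7 gives C(9,3) = 84. Together 553.
Add back pairs where two caps are both exceeded: 10 + 35 + 10 + 4 + 0 + 4 = 63.
By inclusion–exclusion the count is 560 − 553 + 63 = 70.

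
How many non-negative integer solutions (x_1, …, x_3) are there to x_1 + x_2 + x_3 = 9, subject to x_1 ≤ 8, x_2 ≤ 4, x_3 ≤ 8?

38

Without the upper bounds there are C(11,2) = 55 ways to split 9 among 3 variables.
Subtract solutions that violate a single cap (substitute x_i' = x_i − (cap_i+1)): x_1 ≥ 9 gives C(2,2) = 1; x_2 ≥ 5 gives C(6,2) = 15; x_3 ≥ 9 gives C(2,2) = 1. Together 17.
No two caps can be exceeded simultaneously, so the pair terms are all 0.
By inclusion–exclusion the count is 55 − 17 + 0 = 38.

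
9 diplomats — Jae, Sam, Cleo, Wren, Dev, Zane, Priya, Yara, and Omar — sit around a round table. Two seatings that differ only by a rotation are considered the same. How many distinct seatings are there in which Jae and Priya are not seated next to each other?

All circular seatings of 9 people number (8)! = 40320.
Seatings with Jae beside Priya: treat them as a block with 2 internal orders, giving 2 × (7)! = 10080.
Subtracting, 40320 − 10080 = 30240.

30240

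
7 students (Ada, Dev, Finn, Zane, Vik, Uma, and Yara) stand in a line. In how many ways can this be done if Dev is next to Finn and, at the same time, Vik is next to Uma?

Treat {Dev,Finn} as one block (2 orders) and {Vik,Uma} as another (2 orders).
That leaves 5 units to arrange: 2 × 2 × 5! = 4 × 120 = 480.

480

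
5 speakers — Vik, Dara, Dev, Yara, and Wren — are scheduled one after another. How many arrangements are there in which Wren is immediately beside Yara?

Glue Wren and Yara into one block (2 internal orders), leaving 4 units to arrange in a row.
So the count is 2·(4)! = 48.

48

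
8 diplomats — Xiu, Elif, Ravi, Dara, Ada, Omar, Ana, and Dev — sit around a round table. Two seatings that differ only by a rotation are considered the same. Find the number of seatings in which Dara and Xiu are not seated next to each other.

Without the restriction there are (7)! = 5040 seatings.
Those with Dara next to Xiu: fuse the pair into one unit and seat 7 units around a circle — 2·(6)! = 1440.
Subtracting, 5040 − 1440 = 3600.

3600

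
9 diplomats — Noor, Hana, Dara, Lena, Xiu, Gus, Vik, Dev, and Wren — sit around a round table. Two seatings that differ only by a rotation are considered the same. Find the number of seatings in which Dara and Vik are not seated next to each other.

All circular seatings of 9 people number (8)! = 40320.
Seatings with Dara beside Vik: treat them as a block with 2 internal orders, giving 2 × (7)! = 10080.
Subtracting, 40320 − 10080 = 30240.

30240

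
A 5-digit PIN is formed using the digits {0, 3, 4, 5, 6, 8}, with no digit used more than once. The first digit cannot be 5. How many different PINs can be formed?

600

The first digit has 6−1 = 5 choices (anything except 5).
The remaining 4 digits are filled from the other 5 symbols without repetition: 5 × 4 × 3 × 2 = 120.
Total: 5 × 120 = 600.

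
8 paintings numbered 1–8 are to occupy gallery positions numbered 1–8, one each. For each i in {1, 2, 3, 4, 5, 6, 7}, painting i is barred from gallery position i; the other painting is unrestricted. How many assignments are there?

16687

Let Aᵢ (for 1 ≤ i ≤ 7) be the placements that put painting i in its forbidden gallery position. Any j of these fix j positions, leaving (8−j)! ways to fill the rest, and there are C(7,j) ways to pick which j.
By inclusion–exclusion, the number of valid placements is Σ_{j=0}^{7} (−1)^j C(7,j)·(8−j)!.
Computing: 40320 − 35280 + 15120 − 4200 + 840 − 126 + 14 − 1 = 16687.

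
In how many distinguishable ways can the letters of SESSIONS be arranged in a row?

1680

Letter multiplicities in SESSIONS: E×1, I×1, N×1, O×1, S×4.
The number of distinct arrangements is 8!/(4!) = 40320/24 = 1680.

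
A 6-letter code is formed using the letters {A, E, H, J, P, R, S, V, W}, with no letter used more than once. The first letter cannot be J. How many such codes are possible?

The first letter has 9−1 = 8 choices (anything except J).
The remaining 5 letters are filled from the other 8 symbols without repetition: 8 × 7 × 6 × 5 × 4 = 6720.
Total: 8 × 6720 = 53760.

53760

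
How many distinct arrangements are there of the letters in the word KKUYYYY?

105

The 7 letters of KKUYYYY have repeats: K appearing twice and Y appearing 4 times.
So there are 7! / (4!·2!) = 105 distinguishable arrangements.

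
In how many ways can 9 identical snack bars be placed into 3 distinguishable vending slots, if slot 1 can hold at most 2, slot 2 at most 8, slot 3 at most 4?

Without the upper bounds there are C(11,2) = 55 ways to split 9 among 3 vending slots.
Subtract solutions that violate a single cap (substitute x_i' = x_i − (cap_i+1)): x_1 ≥ 3 gives C(8,2) = 28; x_2 ≥ 9 gives C(2,2) = 1; x_3 ≥ 5 gives C(6,2) = 15. Together 44.
Add back pairs where two caps are both exceeded: 0 + 3 + 0 = 3.
By inclusion–exclusion the count is 55 − 44 + 3 = 14.

14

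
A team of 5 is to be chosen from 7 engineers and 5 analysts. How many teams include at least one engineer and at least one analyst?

Total 5-person selections from all 12: C(12,5) = 792.
Subtract selections that omit an entire group: no engineers → C(5,5) = 1; no analysts → C(7,5) = 21.
Both groups omitted at once is impossible, so 792 − 22 = 770.

770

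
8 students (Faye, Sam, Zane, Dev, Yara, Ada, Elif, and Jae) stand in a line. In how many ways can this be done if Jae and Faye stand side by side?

10080

Glue Jae and Faye into one block (2 internal orders), leaving 7 units to arrange in a row.
That gives 2 × 7! = 2 × 5040 = 10080.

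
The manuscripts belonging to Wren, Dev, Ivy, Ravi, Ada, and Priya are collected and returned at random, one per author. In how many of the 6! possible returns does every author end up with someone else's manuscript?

265

Let Aᵢ be the assignments in which author i gets their own manuscript. We want the size of the complement of A₁∪…∪A_6.
By inclusion–exclusion this is Σ_{j=0}^{6} (−1)^j C(6,j)·(6−j)!.
Computing: 720 − 720 + 360 − 120 + 30 − 6 + 1 = 265.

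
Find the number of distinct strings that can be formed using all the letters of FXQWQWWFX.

Letter multiplicities in FXQWQWWFX: F×2, Q×2, W×3, X×2.
The number of distinct arrangements is 9!/(3!·2!·2!·2!) = 362880/48 = 7560.

7560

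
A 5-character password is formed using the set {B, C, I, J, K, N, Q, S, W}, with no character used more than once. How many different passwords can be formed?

With no repetition, fill the 5 characters in order: 9 choices, then 8, down to 5.
That product is 9 × 8 × 7 × 6 × 5 = 15120.

15120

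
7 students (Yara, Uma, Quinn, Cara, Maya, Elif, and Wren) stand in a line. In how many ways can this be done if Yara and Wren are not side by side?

3600

Of the 7! = 5040 arrangements, those with Yara and Wren adjacent number 2 × 6! = 1440 (treat the pair as a block with 2 internal orders).
Complementary counting: 5040 − 1440 = 3600.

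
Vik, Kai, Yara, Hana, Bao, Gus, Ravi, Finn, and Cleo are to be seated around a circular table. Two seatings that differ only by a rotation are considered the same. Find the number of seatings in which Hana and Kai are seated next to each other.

10080

Treat {Hana, Kai} as one unit (2 internal orders) and seat the resulting 8 units around the table: (7)! circular arrangements.
So 2 × (7)! = 2 × 5040 = 10080.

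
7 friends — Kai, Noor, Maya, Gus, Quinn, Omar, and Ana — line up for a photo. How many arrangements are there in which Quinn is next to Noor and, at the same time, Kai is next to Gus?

480

Treat {Quinn,Noor} as one block (2 orders) and {Kai,Gus} as another (2 orders).
That leaves 5 units to arrange: 2 × 2 × 5! = 4 × 120 = 480.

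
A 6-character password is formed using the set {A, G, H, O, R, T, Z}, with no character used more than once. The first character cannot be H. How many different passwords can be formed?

4320

The first character has 7−1 = 6 choices (anything except H).
The remaining 5 characters are filled from the other 6 symbols without repetition: 6 × 5 × 4 × 3 × 2 = 720.
Total: 6 × 720 = 4320.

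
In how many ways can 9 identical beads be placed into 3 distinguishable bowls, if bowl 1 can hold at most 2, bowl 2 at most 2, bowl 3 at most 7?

By stars and bars, unrestricted non-negative solutions to x_1+…+x_3 = 9 number C(9+2,2) = 55.
Subtract solutions that violate a single cap (substitute x_i' = x_i − (cap_i+1)): x_1 ≥ 3 gives C(8,2) = 28; x_2 ≥ 3 gives C(8,2) = 28; x_3 ≥ 8 gives C(3,2) = 3. Together 59.
Add back pairs where two caps are both exceeded: 10 + 0 + 0 = 10.
By inclusion–exclusion the count is 55 − 59 + 10 = 6.

6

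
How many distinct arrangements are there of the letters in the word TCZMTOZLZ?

30240

TCZMTOZLZ has 9 letters with T appearing twice and Z appearing 3 times.
So there are 9! / (3!·2!) = 30240 distinguishable arrangements.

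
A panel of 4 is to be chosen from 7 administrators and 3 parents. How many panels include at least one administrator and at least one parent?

Total 4-person selections from all 10: C(10,4) = 210.
Selections missing a whole group: no administrators → C(3,4) = 0; no parents → C(7,4) = 35.
Both groups omitted at once is impossible, so 210 − 35 = 175.

175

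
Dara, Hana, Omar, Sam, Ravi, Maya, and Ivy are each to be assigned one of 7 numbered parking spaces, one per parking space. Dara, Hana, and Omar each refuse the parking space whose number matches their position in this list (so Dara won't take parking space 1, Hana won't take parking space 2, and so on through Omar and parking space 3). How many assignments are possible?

3216

Let Aᵢ (for i ∈ {1, 2, 3}) be the placements that put person i in their forbidden parking space. Any j of these fix j positions, leaving (7−j)! ways to fill the rest, and there are C(3,j) ways to pick which j.
By inclusion–exclusion, the number of valid placements is Σ_{j=0}^{3} (−1)^j C(3,j)·(7−j)!.
Computing: 5040 − 2160 + 360 − 24 = 3216.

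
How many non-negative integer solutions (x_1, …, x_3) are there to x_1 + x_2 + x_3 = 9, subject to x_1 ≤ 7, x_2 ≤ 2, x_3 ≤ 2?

Ignoring the caps, the number of non-negative solutions to x_1+…+x_3 = 9 is C(11,2) = 55.
Subtract solutions that violate a single cap (substitute x_i' = x_i − (cap_i+1)): x_1 ≥ 8 gives C(3,2) = 3; x_2 ≥ 3 gives C(8,2) = 28; x_3 ≥ 3 gives C(8,2) = 28. Together 59.
Add back pairs where two caps are both exceeded: 0 + 0 + 10 = 10.
By inclusion–exclusion the count is 55 − 59 + 10 = 6.

6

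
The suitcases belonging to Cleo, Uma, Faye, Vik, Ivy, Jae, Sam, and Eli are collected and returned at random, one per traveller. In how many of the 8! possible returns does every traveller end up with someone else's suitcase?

14833

Count assignments avoiding every fixed point. For any j of the 8 travellers fixed to their own suitcase, the other 8−j can be arranged in (8−j)! ways.
By inclusion–exclusion this is Σ_{j=0}^{8} (−1)^j C(8,j)·(8−j)!.
Computing: 40320 − 40320 + 20160 − 6720 + 1680 − 336 + 56 − 8 + 1 = 14833.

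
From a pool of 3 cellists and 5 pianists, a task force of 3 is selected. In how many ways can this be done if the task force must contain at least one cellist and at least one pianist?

Total 3-person selections from all 8: C(8,3) = 56.
Selections missing a whole group: no cellists → C(5,3) = 10; no pianists → C(3,3) = 1.
Both groups omitted at once is impossible, so 56 − 11 = 45.

45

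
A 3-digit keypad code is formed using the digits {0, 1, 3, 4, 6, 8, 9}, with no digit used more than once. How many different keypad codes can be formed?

Choose and order 3 of the 7 symbols: the first digit has 7 options, the next 6, then 5.
That product is 7 × 6 × 5 = 210.

210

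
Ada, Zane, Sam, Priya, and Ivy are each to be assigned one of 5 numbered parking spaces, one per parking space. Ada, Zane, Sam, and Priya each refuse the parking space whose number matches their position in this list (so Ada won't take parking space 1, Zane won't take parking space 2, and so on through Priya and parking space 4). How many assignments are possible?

53

Let Aᵢ (for 1 ≤ i ≤ 4) be the placements that put person i in their forbidden parking space. Any j of these fix j positions, leaving (5−j)! ways to fill the rest, and there are C(4,j) ways to pick which j.
By inclusion–exclusion, the number of valid placements is Σ_{j=0}^{4} (−1)^j C(4,j)·(5−j)!.
Computing: 120 − 96 + 36 − 8 + 1 = 53.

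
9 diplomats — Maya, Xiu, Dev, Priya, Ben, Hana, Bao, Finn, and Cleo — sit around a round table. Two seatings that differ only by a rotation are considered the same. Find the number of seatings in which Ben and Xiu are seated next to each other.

Treat {Ben, Xiu} as one unit (2 internal orders) and seat the resulting 8 units around the table: (7)! circular arrangements.
So 2 × (7)! = 2 × 5040 = 10080.

10080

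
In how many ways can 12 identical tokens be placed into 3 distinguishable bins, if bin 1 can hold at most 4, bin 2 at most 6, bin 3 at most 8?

By stars and bars, unrestricted non-negative solutions to x_1+…+x_3 = 12 number C(12+2,2) = 91.
Subtract solutions that violate a single cap (substitute x_i' = x_i − (cap_i+1)): x_1 ≥ 5 gives C(9,2) = 36; x_2 ≥ 7 gives C(7,2) = 21; x_3 ≥ 9 gives C(5,2) = 10. Together 67.
Add back pairs where two caps are both exceeded: 1 + 0 + 0 = 1.
By inclusion–exclusion the count is 91 − 67 + 1 = 25.

25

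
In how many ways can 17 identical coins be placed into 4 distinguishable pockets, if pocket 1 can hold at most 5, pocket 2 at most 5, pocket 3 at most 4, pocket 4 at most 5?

10

By stars and bars, unrestricted non-negative solutions to x_1+…+x_4 = 17 number C(17+3,3) = 1140.
Subtract solutions that violate a single cap (substitute x_i' = x_i − (cap_i+1)): x_1 ≥ 6 gives C(14,3) = 364; x_2 ≥ 6 gives C(14,3) = 364; x_3 ≥ 5 gives C(15,3) = 455; x_4 ≥ 6 gives C(14,3) = 364. Together 1547.
Add back pairs where two caps are both exceeded: 56 + 84 + 56 + 84 + 56 + 84 = 420.
Subtract triples: 1 + 0 + 1 + 1 = 3.
By inclusion–exclusion the count is 1140 − 1547 + 420 − 3 = 10.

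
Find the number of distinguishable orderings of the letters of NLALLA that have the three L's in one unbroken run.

Treat the 3 copies of L as a single block. The multiset to arrange is then {LLL, A, A, N}, 4 items in all.
That gives (4)!/(2!) = 12 arrangements.

12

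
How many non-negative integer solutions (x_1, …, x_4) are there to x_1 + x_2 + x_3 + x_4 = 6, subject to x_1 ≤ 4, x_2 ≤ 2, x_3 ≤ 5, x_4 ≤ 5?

58

By stars and bars, unrestricted non-negative solutions to x_1+…+x_4 = 6 number C(6+3,3) = 84.
Subtract solutions that violate a single cap (substitute x_i' = x_i − (cap_i+1)): x_1 ≥ 5 gives C(4,3) = 4; x_2 ≥ 3 gives C(6,3) = 20; x_3 ≥ 6 gives C(3,3) = 1; x_4 ≥ 6 gives C(3,3) = 1. Together 26.
No two caps can be exceeded simultaneously, so the pair terms are all 0.
By inclusion–exclusion the count is 84 − 26 + 0 = 58.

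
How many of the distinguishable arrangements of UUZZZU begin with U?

10

Fix U in the first position and arrange the remaining 5 letters.
Those 5 letters have U appearing twice and Z appearing 3 times, giving (5)!/(3!·2!) = 10.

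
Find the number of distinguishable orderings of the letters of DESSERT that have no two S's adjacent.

Total arrangements of DESSERT: 7!/(2!·2!) = 1260.
Arrangements with the S's together: treat SS as one letter, giving (6)!/(2!) = 360.
Subtracting, 1260 − 360 = 900 arrangements keep the S's apart.

900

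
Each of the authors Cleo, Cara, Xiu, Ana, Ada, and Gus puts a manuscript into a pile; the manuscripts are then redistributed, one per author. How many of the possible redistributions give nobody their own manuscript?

This is the derangement count D_6: permutations of 6 items with no fixed point.
By inclusion–exclusion this is Σ_{j=0}^{6} (−1)^j C(6,j)·(6−j)!.
Computing: 720 − 720 + 360 − 120 + 30 − 6 + 1 = 265.

265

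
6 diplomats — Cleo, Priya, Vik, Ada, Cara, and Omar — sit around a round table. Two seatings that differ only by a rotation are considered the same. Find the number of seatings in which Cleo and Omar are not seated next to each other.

72

Without the restriction there are (5)! = 120 seatings.
Seatings with Cleo beside Omar: treat them as a block with 2 internal orders, giving 2 × (4)! = 48.
Subtracting, 120 − 48 = 72.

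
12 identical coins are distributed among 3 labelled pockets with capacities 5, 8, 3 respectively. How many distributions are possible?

14

Without the upper bounds there are C(14,2) = 91 ways to split 12 among 3 pockets.
Subtract solutions that violate a single cap (substitute x_i' = x_i − (cap_i+1)): x_1 ≥ 6 gives C(8,2) = 28; x_2 ≥ 9 gives C(5,2) = 10; x_3 ≥ 4 gives C(10,2) = 45. Together 83.
Add back pairs where two caps are both exceeded: 0 + 6 + 0 = 6.
By inclusion–exclusion the count is 91 − 83 + 6 = 14.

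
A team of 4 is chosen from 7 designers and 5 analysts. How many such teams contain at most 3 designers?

460

Split by how many designers are chosen (0 through 3).
Sum: C(7,0)·C(5,4) + C(7,1)·C(5,3) + C(7,2)·C(5,2) + C(7,3)·C(5,1) = 5 + 70 + 210 + 175 = 460.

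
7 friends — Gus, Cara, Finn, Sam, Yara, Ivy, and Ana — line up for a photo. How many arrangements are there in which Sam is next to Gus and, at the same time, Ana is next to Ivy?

Treat {Sam,Gus} as one block (2 orders) and {Ana,Ivy} as another (2 orders).
That leaves 5 units to arrange: 2 × 2 × 5! = 4 × 120 = 480.

480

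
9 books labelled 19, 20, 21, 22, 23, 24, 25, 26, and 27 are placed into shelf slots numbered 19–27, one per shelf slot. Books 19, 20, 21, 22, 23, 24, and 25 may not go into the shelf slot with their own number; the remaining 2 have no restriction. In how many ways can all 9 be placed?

165016

Let Aᵢ (for 19 ≤ i ≤ 25) be the placements that put book i in its forbidden shelf slot. Any j of these fix j positions, leaving (9−j)! ways to fill the rest, and there are C(7,j) ways to pick which j.
By inclusion–exclusion, the number of valid placements is Σ_{j=0}^{7} (−1)^j C(7,j)·(9−j)!.
Computing: 362880 − 282240 + 105840 − 25200 + 4200 − 504 + 42 − 2 = 165016.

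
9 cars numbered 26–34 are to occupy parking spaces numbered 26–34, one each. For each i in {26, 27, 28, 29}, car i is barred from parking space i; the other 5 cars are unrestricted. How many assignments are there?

229080

Let Aᵢ (for 26 ≤ i ≤ 29) be the placements that put car i in its forbidden parking space. Any j of these fix j positions, leaving (9−j)! ways to fill the rest, and there are C(4,j) ways to pick which j.
By inclusion–exclusion, the number of valid placements is Σ_{j=0}^{4} (−1)^j C(4,j)·(9−j)!.
Computing: 362880 − 161280 + 30240 − 2880 + 120 = 229080.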